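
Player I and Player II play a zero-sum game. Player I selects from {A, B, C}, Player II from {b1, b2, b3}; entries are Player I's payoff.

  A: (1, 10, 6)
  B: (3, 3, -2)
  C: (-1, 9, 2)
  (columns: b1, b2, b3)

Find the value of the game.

2

Row minima: A → 1, B → -2, C → -1; maximin = 1.
Column maxima: b1 → 3, b2 → 10, b3 → 6; minimax = 3.
1 ≠ 3, so there is no saddle point; optimal play is mixed.
C is strictly dominated by A, so Player I never plays it.
b2 is strictly dominated by b3 (it gives Player I strictly more in every row), so Player II never plays it.
On the remaining 2×2 (A, B vs b1, b3):
Let Player I play A with probability p. Expected payoff against b1: 1p + 3(1−p) = −2p + 3; against b3: 6p + (-2)(1−p) = 8p − 2.
Setting these equal: −2p + 3 = 8p − 2 ⇒ −10p = -5 ⇒ p = 1/2, and the value is (-2)·(1/2) + 3 = 2.
For Player II: with q = P(b1), equating A's and B's payoffs gives −5q + 6 = 5q − 2 ⇒ q = 4/5.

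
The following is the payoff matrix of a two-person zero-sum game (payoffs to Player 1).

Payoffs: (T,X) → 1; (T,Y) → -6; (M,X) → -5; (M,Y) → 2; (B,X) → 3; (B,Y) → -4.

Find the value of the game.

-1

Row minima: T → -6, M → -5, B → -4; maximin = -4.
Column maxima: X → 3, Y → 2; minimax = 2.
-4 ≠ 2, so there is no saddle point; optimal play is mixed.
T is strictly dominated by B, so Player 1 never plays it.
On the remaining 2×2 (M, B vs X, Y):
Let Player 1 play M with probability p. Expected payoff against X: (-5)p + 3(1−p) = −8p + 3; against Y: 2p + (-4)(1−p) = 6p − 4.
Setting these equal: −8p + 3 = 6p − 4 ⇒ −14p = -7 ⇒ p = 1/2, and the value is (-8)·(1/2) + 3 = -1.
For Player 2: with q = P(X), equating M's and B's payoffs gives −7q + 2 = 7q − 4 ⇒ q = 3/7.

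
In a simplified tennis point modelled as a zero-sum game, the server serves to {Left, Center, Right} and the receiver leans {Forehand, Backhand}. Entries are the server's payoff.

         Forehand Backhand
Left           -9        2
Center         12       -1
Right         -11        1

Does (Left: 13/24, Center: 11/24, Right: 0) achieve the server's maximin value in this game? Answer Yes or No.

Against Forehand this mix gives (13/24)·(-9) + (11/24)·12 = 5/8.
Against Backhand this mix gives (13/24)·2 + (11/24)·(-1) = 5/8.
All of the receiver's active replies (Forehand, Backhand) yield 5/8, and no column does worse for the server. The mix makes the receiver indifferent and guarantees 5/8, so it is optimal.

Yes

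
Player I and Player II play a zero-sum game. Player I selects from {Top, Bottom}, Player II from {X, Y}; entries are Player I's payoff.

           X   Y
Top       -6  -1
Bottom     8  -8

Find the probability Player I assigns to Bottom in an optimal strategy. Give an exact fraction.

Row minima: Top → -6, Bottom → -8; maximin = -6.
Column maxima: X → 8, Y → -1; minimax = -1.
-6 ≠ -1, so there is no saddle point; optimal play is mixed.
Let Player I play Top with probability p. Expected payoff against X: (-6)p + 8(1−p) = −14p + 8; against Y: (-1)p + (-8)(1−p) = 7p − 8.
Setting these equal: −14p + 8 = 7p − 8 ⇒ −21p = -16 ⇒ p = 16/21, and the value is (-14)·(16/21) + 8 = -8/3.
For Player II: with q = P(X), equating Top's and Bottom's payoffs gives −5q − 1 = 16q − 8 ⇒ q = 1/3.

5/21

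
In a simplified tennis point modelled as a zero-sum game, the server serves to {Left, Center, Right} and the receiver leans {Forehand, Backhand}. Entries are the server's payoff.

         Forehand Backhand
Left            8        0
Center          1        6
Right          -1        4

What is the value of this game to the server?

Row minima: Left → 0, Center → 1, Right → -1; maximin = 1.
Column maxima: Forehand → 8, Backhand → 6; minimax = 6.
1 ≠ 6, so there is no saddle point; optimal play is mixed.
Right is strictly dominated by Center, so the server never plays it.
On the remaining 2×2 (Left, Center vs Forehand, Backhand):
Let the server play Left with probability p. Expected payoff against Forehand: 8p + 1(1−p) = 7p + 1; against Backhand: 0p + 6(1−p) = −6p + 6.
Setting these equal: 7p + 1 = −6p + 6 ⇒ 13p = 5 ⇒ p = 5/13, and the value is (7)·(5/13) + 1 = 48/13.
For the receiver: with q = P(Forehand), equating Left's and Center's payoffs gives 8q = −5q + 6 ⇒ q = 6/13.

48/13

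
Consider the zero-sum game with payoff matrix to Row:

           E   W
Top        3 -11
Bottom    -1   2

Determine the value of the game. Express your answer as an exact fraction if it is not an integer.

-5/17

Row minima: Top → -11, Bottom → -1; maximin = -1.
Column maxima: E → 3, W → 2; minimax = 2.
-1 ≠ 2, so there is no saddle point; optimal play is mixed.
Let Row play Top with probability p. Expected payoff against E: 3p + (-1)(1−p) = 4p − 1; against W: (-11)p + 2(1−p) = −13p + 2.
Setting these equal: 4p − 1 = −13p + 2 ⇒ 17p = 3 ⇒ p = 3/17, and the value is (4)·(3/17) − 1 = -5/17.
For Column: with q = P(E), equating Top's and Bottom's payoffs gives 14q − 11 = −3q + 2 ⇒ q = 13/17.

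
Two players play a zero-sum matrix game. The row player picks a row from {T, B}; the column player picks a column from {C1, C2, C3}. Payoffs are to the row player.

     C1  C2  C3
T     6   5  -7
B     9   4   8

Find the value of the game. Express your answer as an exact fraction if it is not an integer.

Row minima: T → -7, B → 4; maximin = 4.
Column maxima: C1 → 9, C2 → 5, C3 → 8; minimax = 5.
4 ≠ 5, so there is no saddle point; optimal play is mixed.
C1 is strictly dominated by C2 (it gives the row player strictly more in every row), so the column player never plays it.
On the remaining 2×2 (T, B vs C2, C3):
Let the row player play T with probability p. Expected payoff against C2: 5p + 4(1−p) = p + 4; against C3: (-7)p + 8(1−p) = −15p + 8.
Setting these equal: p + 4 = −15p + 8 ⇒ 16p = 4 ⇒ p = 1/4, and the value is (1)·(1/4) + 4 = 17/4.
For the column player: with q = P(C2), equating T's and B's payoffs gives 12q − 7 = −4q + 8 ⇒ q = 15/16.

17/4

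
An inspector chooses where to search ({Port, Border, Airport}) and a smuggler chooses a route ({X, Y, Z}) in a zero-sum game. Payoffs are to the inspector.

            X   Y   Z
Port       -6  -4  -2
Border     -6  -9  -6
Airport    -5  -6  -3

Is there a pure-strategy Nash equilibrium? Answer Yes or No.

No

Row minima: Port → -6, Border → -9, Airport → -6; maximin = -6.
Column maxima: X → -5, Y → -4, Z → -2; minimax = -5.
-6 ≠ -5, so no pure-strategy equilibrium exists.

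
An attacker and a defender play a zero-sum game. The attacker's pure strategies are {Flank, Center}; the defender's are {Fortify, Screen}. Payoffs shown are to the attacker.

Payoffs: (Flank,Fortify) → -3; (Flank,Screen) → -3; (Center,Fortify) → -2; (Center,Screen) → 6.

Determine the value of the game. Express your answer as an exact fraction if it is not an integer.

-2

Row minima: Flank → -3, Center → -2; maximin = -2.
Column maxima: Fortify → -2, Screen → 6; minimax = -2.
Since maximin = minimax = -2, there is a saddle point and the value is -2.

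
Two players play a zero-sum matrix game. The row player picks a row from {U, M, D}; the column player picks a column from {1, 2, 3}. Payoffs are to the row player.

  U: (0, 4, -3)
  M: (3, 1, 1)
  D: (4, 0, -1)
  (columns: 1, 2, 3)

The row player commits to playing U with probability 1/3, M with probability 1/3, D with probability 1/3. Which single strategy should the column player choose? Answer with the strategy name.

3

If the column player plays 1, the row player's expected payoff is (1/3)·0 + (1/3)·3 + (1/3)·4 = 7/3.
If the column player plays 2, the row player's expected payoff is (1/3)·4 + (1/3)·1 + (1/3)·0 = 5/3.
If the column player plays 3, the row player's expected payoff is (1/3)·(-3) + (1/3)·1 + (1/3)·(-1) = -1.
The column player minimizes the row player's payoff; the smallest is -1, so the best response is 3.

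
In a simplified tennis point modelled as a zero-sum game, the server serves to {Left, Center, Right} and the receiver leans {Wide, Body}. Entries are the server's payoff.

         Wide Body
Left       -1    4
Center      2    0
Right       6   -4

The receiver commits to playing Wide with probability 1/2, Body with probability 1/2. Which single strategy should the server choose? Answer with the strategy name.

Left

Expected payoff of Left: (1/2)·(-1) + (1/2)·4 = 3/2.
Expected payoff of Center: (1/2)·2 + (1/2)·0 = 1.
Expected payoff of Right: (1/2)·6 + (1/2)·(-4) = 1.
The largest is 3/2, so the server's best response is Left.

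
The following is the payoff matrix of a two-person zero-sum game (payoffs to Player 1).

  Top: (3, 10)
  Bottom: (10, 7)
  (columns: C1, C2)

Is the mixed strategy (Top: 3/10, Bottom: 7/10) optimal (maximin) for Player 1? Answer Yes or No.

Yes

Against C1 this mix gives (3/10)·3 + (7/10)·10 = 79/10.
Against C2 this mix gives (3/10)·10 + (7/10)·7 = 79/10.
All of Player 2's active replies (C1, C2) yield 79/10, and no column does worse for Player 1. The mix makes Player 2 indifferent and guarantees 79/10, so it is optimal.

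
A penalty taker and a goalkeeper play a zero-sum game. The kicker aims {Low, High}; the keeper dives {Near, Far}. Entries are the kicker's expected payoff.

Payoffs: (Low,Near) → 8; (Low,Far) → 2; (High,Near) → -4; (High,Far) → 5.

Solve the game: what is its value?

Row minima: Low → 2, High → -4; maximin = 2.
Column maxima: Near → 8, Far → 5; minimax = 5.
2 ≠ 5, so there is no saddle point; optimal play is mixed.
Let the kicker play Low with probability p. Expected payoff against Near: 8p + (-4)(1−p) = 12p − 4; against Far: 2p + 5(1−p) = −3p + 5.
Setting these equal: 12p − 4 = −3p + 5 ⇒ 15p = 9 ⇒ p = 3/5, and the value is (12)·(3/5) − 4 = 16/5.
For the keeper: with q = P(Near), equating Low's and High's payoffs gives 6q + 2 = −9q + 5 ⇒ q = 1/5.

16/5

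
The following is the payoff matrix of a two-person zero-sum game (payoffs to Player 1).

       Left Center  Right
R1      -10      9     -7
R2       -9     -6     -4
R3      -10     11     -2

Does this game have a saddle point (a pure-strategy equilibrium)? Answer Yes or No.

Row minima: R1 → -10, R2 → -9, R3 → -10; maximin = -9.
Column maxima: Left → -9, Center → 11, Right → -2; minimax = -9.
maximin = minimax = -9, so a saddle point exists.

Yes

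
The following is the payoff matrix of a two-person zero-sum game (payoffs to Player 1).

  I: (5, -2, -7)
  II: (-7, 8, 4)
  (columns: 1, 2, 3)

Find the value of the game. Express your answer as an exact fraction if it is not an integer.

Row minima: I → -7, II → -7; maximin = -7.
Column maxima: 1 → 5, 2 → 8, 3 → 4; minimax = 4.
-7 ≠ 4, so there is no saddle point; optimal play is mixed.
2 is strictly dominated by 3 (it gives Player 1 strictly more in every row), so Player 2 never plays it.
On the remaining 2×2 (I, II vs 1, 3):
Let Player 1 play I with probability p. Expected payoff against 1: 5p + (-7)(1−p) = 12p − 7; against 3: (-7)p + 4(1−p) = −11p + 4.
Setting these equal: 12p − 7 = −11p + 4 ⇒ 23p = 11 ⇒ p = 11/23, and the value is (12)·(11/23) − 7 = -29/23.
For Player 2: with q = P(1), equating I's and II's payoffs gives 12q − 7 = −11q + 4 ⇒ q = 11/23.

-29/23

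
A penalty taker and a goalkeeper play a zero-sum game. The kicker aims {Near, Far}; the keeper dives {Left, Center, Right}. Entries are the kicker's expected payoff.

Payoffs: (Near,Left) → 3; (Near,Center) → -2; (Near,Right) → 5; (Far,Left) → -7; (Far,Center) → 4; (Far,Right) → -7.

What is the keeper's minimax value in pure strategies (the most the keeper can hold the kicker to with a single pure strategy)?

Column maxima: Left → 3, Center → 4, Right → 5.
The smallest of these is 3.

3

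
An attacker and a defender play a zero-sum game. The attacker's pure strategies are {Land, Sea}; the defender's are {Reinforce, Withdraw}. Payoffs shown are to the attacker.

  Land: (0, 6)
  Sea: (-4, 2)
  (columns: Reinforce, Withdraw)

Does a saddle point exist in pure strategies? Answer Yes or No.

Yes

Row minima: Land → 0, Sea → -4; maximin = 0.
Column maxima: Reinforce → 0, Withdraw → 6; minimax = 0.
maximin = minimax = 0, so a saddle point exists.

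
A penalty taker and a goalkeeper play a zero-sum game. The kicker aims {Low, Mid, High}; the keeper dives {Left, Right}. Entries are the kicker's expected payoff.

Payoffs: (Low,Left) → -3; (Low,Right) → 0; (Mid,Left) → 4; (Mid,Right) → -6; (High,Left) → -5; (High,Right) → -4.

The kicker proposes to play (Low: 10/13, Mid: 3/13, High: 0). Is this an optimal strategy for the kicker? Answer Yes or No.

Against Left this mix gives (10/13)·(-3) + (3/13)·4 = -18/13.
Against Right this mix gives (10/13)·0 + (3/13)·(-6) = -18/13.
All of the keeper's active replies (Left, Right) yield -18/13, and no column does worse for the kicker. The mix makes the keeper indifferent and guarantees -18/13, so it is optimal.

Yes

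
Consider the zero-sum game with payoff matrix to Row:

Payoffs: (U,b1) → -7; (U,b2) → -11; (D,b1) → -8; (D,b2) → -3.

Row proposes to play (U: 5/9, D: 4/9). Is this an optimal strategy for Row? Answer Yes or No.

Against b1 this mix gives (5/9)·(-7) + (4/9)·(-8) = -67/9.
Against b2 this mix gives (5/9)·(-11) + (4/9)·(-3) = -67/9.
All of Column's active replies (b1, b2) yield -67/9, and no column does worse for Row. The mix makes Column indifferent and guarantees -67/9, so it is optimal.

Yes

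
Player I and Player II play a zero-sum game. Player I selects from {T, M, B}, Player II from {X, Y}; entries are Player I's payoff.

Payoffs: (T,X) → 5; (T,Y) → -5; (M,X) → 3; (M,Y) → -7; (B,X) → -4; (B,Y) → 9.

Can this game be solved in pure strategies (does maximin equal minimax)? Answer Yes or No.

Row minima: T → -5, M → -7, B → -4; maximin = -4.
Column maxima: X → 5, Y → 9; minimax = 5.
-4 ≠ 5, so no pure-strategy equilibrium exists.

No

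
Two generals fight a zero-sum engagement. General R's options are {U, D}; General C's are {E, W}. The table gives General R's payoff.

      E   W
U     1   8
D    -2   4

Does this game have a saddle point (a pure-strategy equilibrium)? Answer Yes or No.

Row minima: U → 1, D → -2; maximin = 1.
Column maxima: E → 1, W → 8; minimax = 1.
maximin = minimax = 1, so a saddle point exists.

Yes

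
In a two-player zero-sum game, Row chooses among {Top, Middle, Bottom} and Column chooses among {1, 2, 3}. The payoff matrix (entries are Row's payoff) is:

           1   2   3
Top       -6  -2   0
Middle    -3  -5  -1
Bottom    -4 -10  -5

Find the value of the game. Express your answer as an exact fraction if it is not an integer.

Row minima: Top → -6, Middle → -5, Bottom → -10; maximin = -5.
Column maxima: 1 → -3, 2 → -2, 3 → 0; minimax = -3.
-5 ≠ -3, so there is no saddle point; optimal play is mixed.
Bottom is strictly dominated by Middle, so Row never plays it.
With Bottom eliminated, 3 is strictly dominated by 1 (it gives Row strictly more in every remaining row), so Column never plays it.
On the remaining 2×2 (Top, Middle vs 1, 2):
Let Row play Top with probability p. Expected payoff against 1: (-6)p + (-3)(1−p) = −3p − 3; against 2: (-2)p + (-5)(1−p) = 3p − 5.
Setting these equal: −3p − 3 = 3p − 5 ⇒ −6p = -2 ⇒ p = 1/3, and the value is (-3)·(1/3) − 3 = -4.
For Column: with q = P(1), equating Top's and Middle's payoffs gives −4q − 2 = 2q − 5 ⇒ q = 1/2.

-4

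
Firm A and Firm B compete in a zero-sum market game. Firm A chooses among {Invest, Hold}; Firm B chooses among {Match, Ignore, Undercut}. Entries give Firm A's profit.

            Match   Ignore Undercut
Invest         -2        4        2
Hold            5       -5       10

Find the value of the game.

Row minima: Invest → -2, Hold → -5; maximin = -2.
Column maxima: Match → 5, Ignore → 4, Undercut → 10; minimax = 4.
-2 ≠ 4, so there is no saddle point; optimal play is mixed.
Undercut is strictly dominated by Match (it gives Firm A strictly more in every row), so Firm B never plays it.
On the remaining 2×2 (Invest, Hold vs Match, Ignore):
Let Firm A play Invest with probability p. Expected payoff against Match: (-2)p + 5(1−p) = −7p + 5; against Ignore: 4p + (-5)(1−p) = 9p − 5.
Setting these equal: −7p + 5 = 9p − 5 ⇒ −16p = -10 ⇒ p = 5/8, and the value is (-7)·(5/8) + 5 = 5/8.
For Firm B: with q = P(Match), equating Invest's and Hold's payoffs gives −6q + 4 = 10q − 5 ⇒ q = 9/16.

5/8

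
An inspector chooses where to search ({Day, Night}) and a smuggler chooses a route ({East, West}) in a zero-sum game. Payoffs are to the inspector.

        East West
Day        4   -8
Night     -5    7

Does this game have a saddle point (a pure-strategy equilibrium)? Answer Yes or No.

Row minima: Day → -8, Night → -5; maximin = -5.
Column maxima: East → 4, West → 7; minimax = 4.
-5 ≠ 4, so no pure-strategy equilibrium exists.

No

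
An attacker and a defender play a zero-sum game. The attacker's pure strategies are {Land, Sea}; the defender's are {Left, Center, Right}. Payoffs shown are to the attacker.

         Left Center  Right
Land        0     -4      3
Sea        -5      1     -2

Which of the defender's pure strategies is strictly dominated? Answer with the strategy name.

Left holds the attacker's payoff strictly below Right in every row: 0 < 3, -5 < -2.
So Right is strictly dominated for the defender.

Right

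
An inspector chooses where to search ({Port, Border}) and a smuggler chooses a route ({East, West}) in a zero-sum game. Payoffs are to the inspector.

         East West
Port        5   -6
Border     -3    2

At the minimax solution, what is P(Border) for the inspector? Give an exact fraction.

Row minima: Port → -6, Border → -3; maximin = -3.
Column maxima: East → 5, West → 2; minimax = 2.
-3 ≠ 2, so there is no saddle point; optimal play is mixed.
Let the inspector play Port with probability p. Expected payoff against East: 5p + (-3)(1−p) = 8p − 3; against West: (-6)p + 2(1−p) = −8p + 2.
Setting these equal: 8p − 3 = −8p + 2 ⇒ 16p = 5 ⇒ p = 5/16, and the value is (8)·(5/16) − 3 = -1/2.
For the smuggler: with q = P(East), equating Port's and Border's payoffs gives 11q − 6 = −5q + 2 ⇒ q = 1/2.

11/16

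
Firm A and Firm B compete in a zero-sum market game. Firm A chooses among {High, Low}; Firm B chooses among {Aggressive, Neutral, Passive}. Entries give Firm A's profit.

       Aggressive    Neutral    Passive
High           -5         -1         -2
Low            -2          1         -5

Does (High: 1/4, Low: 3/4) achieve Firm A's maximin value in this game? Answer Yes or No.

No

Against Aggressive this mix gives (1/4)·(-5) + (3/4)·(-2) = -11/4.
Against Neutral this mix gives (1/4)·(-1) + (3/4)·1 = 1/2.
Against Passive this mix gives (1/4)·(-2) + (3/4)·(-5) = -17/4.
Firm B will play Passive, holding Firm A to -17/4. Shifting weight toward the row that does better against Passive would raise this floor (the equalizing mix achieves -7/2 against both Passive and Aggressive), so the proposed strategy is not optimal.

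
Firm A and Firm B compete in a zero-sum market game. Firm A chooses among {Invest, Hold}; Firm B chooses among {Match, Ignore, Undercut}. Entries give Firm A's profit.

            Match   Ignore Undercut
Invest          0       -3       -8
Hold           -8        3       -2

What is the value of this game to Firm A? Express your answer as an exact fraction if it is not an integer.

-32/7

Row minima: Invest → -8, Hold → -8; maximin = -8.
Column maxima: Match → 0, Ignore → 3, Undercut → -2; minimax = -2.
-8 ≠ -2, so there is no saddle point; optimal play is mixed.
Ignore is strictly dominated by Undercut (it gives Firm A strictly more in every row), so Firm B never plays it.
On the remaining 2×2 (Invest, Hold vs Match, Undercut):
Let Firm A play Invest with probability p. Expected payoff against Match: 0p + (-8)(1−p) = 8p − 8; against Undercut: (-8)p + (-2)(1−p) = −6p − 2.
Setting these equal: 8p − 8 = −6p − 2 ⇒ 14p = 6 ⇒ p = 3/7, and the value is (8)·(3/7) − 8 = -32/7.
For Firm B: with q = P(Match), equating Invest's and Hold's payoffs gives 8q − 8 = −6q − 2 ⇒ q = 3/7.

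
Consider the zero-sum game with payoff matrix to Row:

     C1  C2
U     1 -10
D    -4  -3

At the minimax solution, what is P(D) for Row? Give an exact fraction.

Row minima: U → -10, D → -4; maximin = -4.
Column maxima: C1 → 1, C2 → -3; minimax = -3.
-4 ≠ -3, so there is no saddle point; optimal play is mixed.
Let Row play U with probability p. Expected payoff against C1: 1p + (-4)(1−p) = 5p − 4; against C2: (-10)p + (-3)(1−p) = −7p − 3.
Setting these equal: 5p − 4 = −7p − 3 ⇒ 12p = 1 ⇒ p = 1/12, and the value is (5)·(1/12) − 4 = -43/12.
For Column: with q = P(C1), equating U's and D's payoffs gives 11q − 10 = −q − 3 ⇒ q = 7/12.

11/12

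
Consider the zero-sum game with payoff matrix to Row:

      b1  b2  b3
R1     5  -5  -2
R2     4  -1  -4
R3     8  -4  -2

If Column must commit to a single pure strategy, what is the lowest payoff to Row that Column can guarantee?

-2

Column maxima: b1 → 8, b2 → -1, b3 → -2.
The smallest of these is -2.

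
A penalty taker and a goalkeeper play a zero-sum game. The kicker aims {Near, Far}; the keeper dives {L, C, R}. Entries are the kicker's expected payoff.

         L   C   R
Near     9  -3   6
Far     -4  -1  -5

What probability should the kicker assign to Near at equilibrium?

4/13

Row minima: Near → -3, Far → -5; maximin = -3.
Column maxima: L → 9, C → -1, R → 6; minimax = -1.
-3 ≠ -1, so there is no saddle point; optimal play is mixed.
L is strictly dominated by R (it gives the kicker strictly more in every row), so the keeper never plays it.
On the remaining 2×2 (Near, Far vs C, R):
Let the kicker play Near with probability p. Expected payoff against C: (-3)p + (-1)(1−p) = −2p − 1; against R: 6p + (-5)(1−p) = 11p − 5.
Setting these equal: −2p − 1 = 11p − 5 ⇒ −13p = -4 ⇒ p = 4/13, and the value is (-2)·(4/13) − 1 = -21/13.
For the keeper: with q = P(C), equating Near's and Far's payoffs gives −9q + 6 = 4q − 5 ⇒ q = 11/13.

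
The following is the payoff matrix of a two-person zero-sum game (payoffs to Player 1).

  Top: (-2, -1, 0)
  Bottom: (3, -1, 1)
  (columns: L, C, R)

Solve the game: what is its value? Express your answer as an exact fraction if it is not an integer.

Row minima: Top → -2, Bottom → -1; maximin = -1.
Column maxima: L → 3, C → -1, R → 1; minimax = -1.
Since maximin = minimax = -1, there is a saddle point and the value is -1.

-1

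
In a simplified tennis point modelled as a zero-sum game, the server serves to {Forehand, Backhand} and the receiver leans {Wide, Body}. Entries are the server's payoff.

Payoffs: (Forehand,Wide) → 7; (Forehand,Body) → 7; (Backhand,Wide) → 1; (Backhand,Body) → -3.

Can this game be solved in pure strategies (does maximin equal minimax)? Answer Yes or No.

Row minima: Forehand → 7, Backhand → -3; maximin = 7.
Column maxima: Wide → 7, Body → 7; minimax = 7.
maximin = minimax = 7, so a saddle point exists.

Yes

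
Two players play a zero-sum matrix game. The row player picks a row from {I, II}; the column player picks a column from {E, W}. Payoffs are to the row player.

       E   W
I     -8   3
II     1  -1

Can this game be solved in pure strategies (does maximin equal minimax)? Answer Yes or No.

No

Row minima: I → -8, II → -1; maximin = -1.
Column maxima: E → 1, W → 3; minimax = 1.
-1 ≠ 1, so no pure-strategy equilibrium exists.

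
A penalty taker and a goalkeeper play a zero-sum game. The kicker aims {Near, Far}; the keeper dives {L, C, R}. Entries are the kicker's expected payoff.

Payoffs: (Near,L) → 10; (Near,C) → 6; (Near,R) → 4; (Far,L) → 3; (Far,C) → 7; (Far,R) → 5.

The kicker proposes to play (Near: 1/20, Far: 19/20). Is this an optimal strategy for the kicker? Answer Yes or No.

Against L this mix gives (1/20)·10 + (19/20)·3 = 67/20.
Against C this mix gives (1/20)·6 + (19/20)·7 = 139/20.
Against R this mix gives (1/20)·4 + (19/20)·5 = 99/20.
The keeper will play L, holding the kicker to 67/20. Shifting weight toward the row that does better against L would raise this floor (the equalizing mix achieves 19/4 against both L and R), so the proposed strategy is not optimal.

No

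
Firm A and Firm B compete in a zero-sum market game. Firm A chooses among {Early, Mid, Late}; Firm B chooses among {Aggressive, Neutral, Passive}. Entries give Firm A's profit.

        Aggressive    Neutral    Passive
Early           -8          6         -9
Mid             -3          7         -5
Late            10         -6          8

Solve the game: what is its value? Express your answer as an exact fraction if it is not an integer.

1

Row minima: Early → -9, Mid → -5, Late → -6; maximin = -5.
Column maxima: Aggressive → 10, Neutral → 7, Passive → 8; minimax = 7.
-5 ≠ 7, so there is no saddle point; optimal play is mixed.
Early is strictly dominated by Mid, so Firm A never plays it.
Aggressive is strictly dominated by Passive (it gives Firm A strictly more in every row), so Firm B never plays it.
On the remaining 2×2 (Mid, Late vs Neutral, Passive):
Let Firm A play Mid with probability p. Expected payoff against Neutral: 7p + (-6)(1−p) = 13p − 6; against Passive: (-5)p + 8(1−p) = −13p + 8.
Setting these equal: 13p − 6 = −13p + 8 ⇒ 26p = 14 ⇒ p = 7/13, and the value is (13)·(7/13) − 6 = 1.
For Firm B: with q = P(Neutral), equating Mid's and Late's payoffs gives 12q − 5 = −14q + 8 ⇒ q = 1/2.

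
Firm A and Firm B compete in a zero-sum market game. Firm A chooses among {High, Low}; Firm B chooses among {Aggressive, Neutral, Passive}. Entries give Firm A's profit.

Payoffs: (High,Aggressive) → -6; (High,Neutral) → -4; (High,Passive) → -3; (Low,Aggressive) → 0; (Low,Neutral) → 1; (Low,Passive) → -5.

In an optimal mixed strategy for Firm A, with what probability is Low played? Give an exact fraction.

Row minima: High → -6, Low → -5; maximin = -5.
Column maxima: Aggressive → 0, Neutral → 1, Passive → -3; minimax = -3.
-5 ≠ -3, so there is no saddle point; optimal play is mixed.
Neutral is strictly dominated by Aggressive (it gives Firm A strictly more in every row), so Firm B never plays it.
On the remaining 2×2 (High, Low vs Aggressive, Passive):
Let Firm A play High with probability p. Expected payoff against Aggressive: (-6)p + 0(1−p) = −6p; against Passive: (-3)p + (-5)(1−p) = 2p − 5.
Setting these equal: −6p = 2p − 5 ⇒ −8p = -5 ⇒ p = 5/8, and the value is (-6)·(5/8) = -15/4.
For Firm B: with q = P(Aggressive), equating High's and Low's payoffs gives −3q − 3 = 5q − 5 ⇒ q = 1/4.

3/8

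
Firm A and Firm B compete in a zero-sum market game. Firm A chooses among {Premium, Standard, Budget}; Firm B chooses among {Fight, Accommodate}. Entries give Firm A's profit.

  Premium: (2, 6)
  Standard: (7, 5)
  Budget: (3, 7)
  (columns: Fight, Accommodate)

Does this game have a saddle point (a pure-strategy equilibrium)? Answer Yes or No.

Row minima: Premium → 2, Standard → 5, Budget → 3; maximin = 5.
Column maxima: Fight → 7, Accommodate → 7; minimax = 7.
5 ≠ 7, so no pure-strategy equilibrium exists.

No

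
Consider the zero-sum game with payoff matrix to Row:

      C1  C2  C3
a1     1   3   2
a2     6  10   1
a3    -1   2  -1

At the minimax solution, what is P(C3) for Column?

Row minima: a1 → 1, a2 → 1, a3 → -1; maximin = 1.
Column maxima: C1 → 6, C2 → 10, C3 → 2; minimax = 2.
1 ≠ 2, so there is no saddle point; optimal play is mixed.
a3 is strictly dominated by a1, so Row never plays it.
C2 is strictly dominated by C1 (it gives Row strictly more in every row), so Column never plays it.
On the remaining 2×2 (a1, a2 vs C1, C3):
Let Row play a1 with probability p. Expected payoff against C1: 1p + 6(1−p) = −5p + 6; against C3: 2p + 1(1−p) = p + 1.
Setting these equal: −5p + 6 = p + 1 ⇒ −6p = -5 ⇒ p = 5/6, and the value is (-5)·(5/6) + 6 = 11/6.
For Column: with q = P(C1), equating a1's and a2's payoffs gives −q + 2 = 5q + 1 ⇒ q = 1/6.

5/6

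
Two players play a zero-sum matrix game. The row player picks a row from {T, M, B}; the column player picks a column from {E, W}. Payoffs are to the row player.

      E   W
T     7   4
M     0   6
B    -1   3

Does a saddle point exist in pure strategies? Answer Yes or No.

Row minima: T → 4, M → 0, B → -1; maximin = 4.
Column maxima: E → 7, W → 6; minimax = 6.
4 ≠ 6, so no pure-strategy equilibrium exists.

No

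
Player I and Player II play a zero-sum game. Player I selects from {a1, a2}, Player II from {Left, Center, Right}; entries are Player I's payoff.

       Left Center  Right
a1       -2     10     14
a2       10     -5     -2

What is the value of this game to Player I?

10/3

Row minima: a1 → -2, a2 → -5; maximin = -2.
Column maxima: Left → 10, Center → 10, Right → 14; minimax = 10.
-2 ≠ 10, so there is no saddle point; optimal play is mixed.
Right is strictly dominated by Center (it gives Player I strictly more in every row), so Player II never plays it.
On the remaining 2×2 (a1, a2 vs Left, Center):
Let Player I play a1 with probability p. Expected payoff against Left: (-2)p + 10(1−p) = −12p + 10; against Center: 10p + (-5)(1−p) = 15p − 5.
Setting these equal: −12p + 10 = 15p − 5 ⇒ −27p = -15 ⇒ p = 5/9, and the value is (-12)·(5/9) + 10 = 10/3.
For Player II: with q = P(Left), equating a1's and a2's payoffs gives −12q + 10 = 15q − 5 ⇒ q = 5/9.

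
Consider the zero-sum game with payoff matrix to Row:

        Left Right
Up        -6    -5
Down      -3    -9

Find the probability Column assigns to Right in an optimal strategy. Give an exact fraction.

Row minima: Up → -6, Down → -9; maximin = -6.
Column maxima: Left → -3, Right → -5; minimax = -5.
-6 ≠ -5, so there is no saddle point; optimal play is mixed.
Let Row play Up with probability p. Expected payoff against Left: (-6)p + (-3)(1−p) = −3p − 3; against Right: (-5)p + (-9)(1−p) = 4p − 9.
Setting these equal: −3p − 3 = 4p − 9 ⇒ −7p = -6 ⇒ p = 6/7, and the value is (-3)·(6/7) − 3 = -39/7.
For Column: with q = P(Left), equating Up's and Down's payoffs gives −q − 5 = 6q − 9 ⇒ q = 4/7.

3/7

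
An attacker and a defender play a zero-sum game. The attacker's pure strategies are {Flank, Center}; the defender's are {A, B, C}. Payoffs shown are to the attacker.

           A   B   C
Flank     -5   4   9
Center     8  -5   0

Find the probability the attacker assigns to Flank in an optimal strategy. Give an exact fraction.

Row minima: Flank → -5, Center → -5; maximin = -5.
Column maxima: A → 8, B → 4, C → 9; minimax = 4.
-5 ≠ 4, so there is no saddle point; optimal play is mixed.
C is strictly dominated by B (it gives the attacker strictly more in every row), so the defender never plays it.
On the remaining 2×2 (Flank, Center vs A, B):
Let the attacker play Flank with probability p. Expected payoff against A: (-5)p + 8(1−p) = −13p + 8; against B: 4p + (-5)(1−p) = 9p − 5.
Setting these equal: −13p + 8 = 9p − 5 ⇒ −22p = -13 ⇒ p = 13/22, and the value is (-13)·(13/22) + 8 = 7/22.
For the defender: with q = P(A), equating Flank's and Center's payoffs gives −9q + 4 = 13q − 5 ⇒ q = 9/22.

13/22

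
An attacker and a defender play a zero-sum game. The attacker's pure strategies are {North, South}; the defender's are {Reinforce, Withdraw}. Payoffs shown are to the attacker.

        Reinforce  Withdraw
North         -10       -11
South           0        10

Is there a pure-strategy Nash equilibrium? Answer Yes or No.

Row minima: North → -11, South → 0; maximin = 0.
Column maxima: Reinforce → 0, Withdraw → 10; minimax = 0.
maximin = minimax = 0, so a saddle point exists.

Yes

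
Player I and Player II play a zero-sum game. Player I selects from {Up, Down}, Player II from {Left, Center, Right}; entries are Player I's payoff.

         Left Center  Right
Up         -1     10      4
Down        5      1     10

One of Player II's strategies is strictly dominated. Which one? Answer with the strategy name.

Left holds Player I's payoff strictly below Right in every row: -1 < 4, 5 < 10.
So Right is strictly dominated for Player II.

Right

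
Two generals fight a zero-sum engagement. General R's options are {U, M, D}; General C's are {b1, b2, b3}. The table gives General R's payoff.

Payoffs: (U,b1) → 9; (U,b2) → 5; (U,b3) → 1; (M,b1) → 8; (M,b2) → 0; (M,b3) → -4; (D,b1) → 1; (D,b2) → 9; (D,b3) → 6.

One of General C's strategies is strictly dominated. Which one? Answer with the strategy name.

b2

b3 holds General R's payoff strictly below b2 in every row: 1 < 5, -4 < 0, 6 < 9.
So b2 is strictly dominated for General C.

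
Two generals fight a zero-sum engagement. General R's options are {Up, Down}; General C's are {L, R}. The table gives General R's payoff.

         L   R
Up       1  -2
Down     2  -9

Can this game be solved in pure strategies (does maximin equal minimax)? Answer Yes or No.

Yes

Row minima: Up → -2, Down → -9; maximin = -2.
Column maxima: L → 2, R → -2; minimax = -2.
maximin = minimax = -2, so a saddle point exists.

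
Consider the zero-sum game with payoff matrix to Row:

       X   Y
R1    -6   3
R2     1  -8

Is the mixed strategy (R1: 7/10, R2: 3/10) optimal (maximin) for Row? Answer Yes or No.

No

Against X this mix gives (7/10)·(-6) + (3/10)·1 = -39/10.
Against Y this mix gives (7/10)·3 + (3/10)·(-8) = -3/10.
Column will play X, holding Row to -39/10. Shifting weight toward the row that does better against X would raise this floor (the equalizing mix achieves -5/2 against both X and Y), so the proposed strategy is not optimal.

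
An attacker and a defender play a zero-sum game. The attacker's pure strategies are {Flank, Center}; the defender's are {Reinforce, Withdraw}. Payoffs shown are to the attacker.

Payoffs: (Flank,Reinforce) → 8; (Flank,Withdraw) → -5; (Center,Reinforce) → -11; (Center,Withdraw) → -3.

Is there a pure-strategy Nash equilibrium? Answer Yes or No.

No

Row minima: Flank → -5, Center → -11; maximin = -5.
Column maxima: Reinforce → 8, Withdraw → -3; minimax = -3.
-5 ≠ -3, so no pure-strategy equilibrium exists.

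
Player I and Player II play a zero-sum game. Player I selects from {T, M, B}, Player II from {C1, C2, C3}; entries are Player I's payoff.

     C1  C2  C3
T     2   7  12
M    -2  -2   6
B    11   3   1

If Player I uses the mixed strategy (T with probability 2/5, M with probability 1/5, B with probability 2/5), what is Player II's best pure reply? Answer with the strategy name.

If Player II plays C1, Player I's expected payoff is (2/5)·2 + (1/5)·(-2) + (2/5)·11 = 24/5.
If Player II plays C2, Player I's expected payoff is (2/5)·7 + (1/5)·(-2) + (2/5)·3 = 18/5.
If Player II plays C3, Player I's expected payoff is (2/5)·12 + (1/5)·6 + (2/5)·1 = 32/5.
Player II minimizes Player I's payoff; the smallest is 18/5, so the best response is C2.

C2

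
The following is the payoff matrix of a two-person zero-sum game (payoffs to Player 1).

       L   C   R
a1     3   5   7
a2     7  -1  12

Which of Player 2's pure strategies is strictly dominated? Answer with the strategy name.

L holds Player 1's payoff strictly below R in every row: 3 < 7, 7 < 12.
So R is strictly dominated for Player 2.

R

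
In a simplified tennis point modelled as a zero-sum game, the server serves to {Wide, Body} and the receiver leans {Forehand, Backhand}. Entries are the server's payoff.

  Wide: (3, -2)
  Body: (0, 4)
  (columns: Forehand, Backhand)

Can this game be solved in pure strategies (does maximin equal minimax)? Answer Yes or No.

No

Row minima: Wide → -2, Body → 0; maximin = 0.
Column maxima: Forehand → 3, Backhand → 4; minimax = 3.
0 ≠ 3, so no pure-strategy equilibrium exists.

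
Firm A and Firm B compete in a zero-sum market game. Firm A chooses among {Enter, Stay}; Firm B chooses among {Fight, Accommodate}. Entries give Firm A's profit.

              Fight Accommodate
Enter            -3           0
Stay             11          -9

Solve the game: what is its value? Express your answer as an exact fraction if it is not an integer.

Row minima: Enter → -3, Stay → -9; maximin = -3.
Column maxima: Fight → 11, Accommodate → 0; minimax = 0.
-3 ≠ 0, so there is no saddle point; optimal play is mixed.
Let Firm A play Enter with probability p. Expected payoff against Fight: (-3)p + 11(1−p) = −14p + 11; against Accommodate: 0p + (-9)(1−p) = 9p − 9.
Setting these equal: −14p + 11 = 9p − 9 ⇒ −23p = -20 ⇒ p = 20/23, and the value is (-14)·(20/23) + 11 = -27/23.
For Firm B: with q = P(Fight), equating Enter's and Stay's payoffs gives −3q = 20q − 9 ⇒ q = 9/23.

-27/23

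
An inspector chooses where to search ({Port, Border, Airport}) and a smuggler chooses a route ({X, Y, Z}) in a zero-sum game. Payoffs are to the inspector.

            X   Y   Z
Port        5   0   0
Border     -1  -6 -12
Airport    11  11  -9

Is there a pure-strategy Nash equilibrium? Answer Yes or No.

Yes

Row minima: Port → 0, Border → -12, Airport → -9; maximin = 0.
Column maxima: X → 11, Y → 11, Z → 0; minimax = 0.
maximin = minimax = 0, so a saddle point exists.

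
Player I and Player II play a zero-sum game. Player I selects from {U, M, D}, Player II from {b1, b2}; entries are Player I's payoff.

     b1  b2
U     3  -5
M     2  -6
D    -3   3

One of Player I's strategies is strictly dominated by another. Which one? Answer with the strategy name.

M

U gives a strictly higher payoff than M against every column: 3 > 2, -5 > -6.
So M is strictly dominated and Player I never plays it.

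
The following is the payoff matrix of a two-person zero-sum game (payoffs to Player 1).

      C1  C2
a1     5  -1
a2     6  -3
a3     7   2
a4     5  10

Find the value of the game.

Row minima: a1 → -1, a2 → -3, a3 → 2, a4 → 5; maximin = 5.
Column maxima: C1 → 7, C2 → 10; minimax = 7.
5 ≠ 7, so there is no saddle point; optimal play is mixed.
a1 is strictly dominated by a3, so Player 1 never plays it.
a2 is strictly dominated by a3, so Player 1 never plays it.
On the remaining 2×2 (a3, a4 vs C1, C2):
Let Player 1 play a3 with probability p. Expected payoff against C1: 7p + 5(1−p) = 2p + 5; against C2: 2p + 10(1−p) = −8p + 10.
Setting these equal: 2p + 5 = −8p + 10 ⇒ 10p = 5 ⇒ p = 1/2, and the value is (2)·(1/2) + 5 = 6.
For Player 2: with q = P(C1), equating a3's and a4's payoffs gives 5q + 2 = −5q + 10 ⇒ q = 4/5.

6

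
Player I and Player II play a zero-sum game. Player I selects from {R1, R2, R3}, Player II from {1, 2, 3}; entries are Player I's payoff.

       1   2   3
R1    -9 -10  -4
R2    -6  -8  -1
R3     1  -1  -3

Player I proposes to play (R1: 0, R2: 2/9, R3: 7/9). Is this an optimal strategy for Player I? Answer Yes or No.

Against 1 this mix gives (2/9)·(-6) + (7/9)·1 = -5/9.
Against 2 this mix gives (2/9)·(-8) + (7/9)·(-1) = -23/9.
Against 3 this mix gives (2/9)·(-1) + (7/9)·(-3) = -23/9.
All of Player II's active replies (2, 3) yield -23/9, and no column does worse for Player I. The mix makes Player II indifferent and guarantees -23/9, so it is optimal.

Yes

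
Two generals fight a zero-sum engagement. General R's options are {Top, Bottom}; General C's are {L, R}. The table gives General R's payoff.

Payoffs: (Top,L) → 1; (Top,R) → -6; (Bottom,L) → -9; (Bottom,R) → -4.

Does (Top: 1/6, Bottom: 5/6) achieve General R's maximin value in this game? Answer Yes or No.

No

Against L this mix gives (1/6)·1 + (5/6)·(-9) = -22/3.
Against R this mix gives (1/6)·(-6) + (5/6)·(-4) = -13/3.
General C will play L, holding General R to -22/3. Shifting weight toward the row that does better against L would raise this floor (the equalizing mix achieves -29/6 against both L and R), so the proposed strategy is not optimal.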